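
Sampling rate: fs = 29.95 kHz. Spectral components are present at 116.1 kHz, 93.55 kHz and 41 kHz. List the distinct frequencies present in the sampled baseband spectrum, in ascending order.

fs/2 = 14.975 kHz.
116.1 kHz mod fs = 26.25 kHz.
26.25 kHz > fs/2 = 14.975 kHz, folds to fs − 26.25 kHz = 3.7 kHz.
93.55 kHz mod fs = 3.7 kHz.
3.7 kHz ≤ fs/2 = 14.975 kHz, appears at 3.7 kHz.
41 kHz mod fs = 11.05 kHz.
11.05 kHz ≤ fs/2 = 14.975 kHz, appears at 11.05 kHz.
Distinct values: {3.7 kHz, 11.05 kHz}.

3.7 kHz, 11.05 kHz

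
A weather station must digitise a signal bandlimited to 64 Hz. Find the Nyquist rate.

128 Hz

Nyquist rate = 2 × 64 Hz = 128 Hz.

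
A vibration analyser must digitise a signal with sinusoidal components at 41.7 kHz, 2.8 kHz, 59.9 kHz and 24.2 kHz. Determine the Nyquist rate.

Highest-frequency component: 59.9 kHz.
Nyquist rate = 2 × 59.9 kHz = 119.8 kHz.

119.8 kHz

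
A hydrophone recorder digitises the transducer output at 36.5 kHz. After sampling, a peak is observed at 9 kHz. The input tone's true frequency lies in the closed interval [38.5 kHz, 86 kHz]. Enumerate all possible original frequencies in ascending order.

45.5 kHz, 64 kHz, 82 kHz

Frequencies that alias to 9 kHz are k·fs ± 9 kHz for integer k ≥ 0.
k=0: 9 kHz.
k=1: 27.5 kHz, 45.5 kHz.
k=2: 64 kHz, 82 kHz.
k=3: 100.5 kHz, 118.5 kHz.
Within [38.5 kHz, 86 kHz]: 45.5 kHz, 64 kHz, 82 kHz.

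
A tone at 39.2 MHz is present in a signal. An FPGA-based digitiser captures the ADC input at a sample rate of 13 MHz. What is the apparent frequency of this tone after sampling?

39.2 MHz mod fs = 0.2 MHz.
0.2 MHz ≤ fs/2 = 6.5 MHz, appears at 0.2 MHz.

0.2 MHz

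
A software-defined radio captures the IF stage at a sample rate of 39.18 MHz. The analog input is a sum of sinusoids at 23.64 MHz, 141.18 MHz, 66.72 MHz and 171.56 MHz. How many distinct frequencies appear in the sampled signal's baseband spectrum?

fs/2 = 19.59 MHz.
23.64 MHz > fs/2 = 19.59 MHz, folds to fs − 23.64 MHz = 15.54 MHz.
141.18 MHz mod fs = 23.64 MHz.
23.64 MHz > fs/2 = 19.59 MHz, folds to fs − 23.64 MHz = 15.54 MHz.
66.72 MHz mod fs = 27.54 MHz.
27.54 MHz > fs/2 = 19.59 MHz, folds to fs − 27.54 MHz = 11.64 MHz.
171.56 MHz mod fs = 14.84 MHz.
14.84 MHz ≤ fs/2 = 19.59 MHz, appears at 14.84 MHz.
Distinct values: {11.64 MHz, 14.84 MHz, 15.54 MHz} → 3.

3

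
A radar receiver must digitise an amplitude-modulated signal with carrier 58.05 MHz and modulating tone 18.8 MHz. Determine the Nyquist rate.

AM sidebands sit at fc ± fm = 39.25 MHz and 76.85 MHz.
Highest-frequency component: 76.85 MHz.
Nyquist rate = 2 × 76.85 MHz = 153.7 MHz.

153.7 MHz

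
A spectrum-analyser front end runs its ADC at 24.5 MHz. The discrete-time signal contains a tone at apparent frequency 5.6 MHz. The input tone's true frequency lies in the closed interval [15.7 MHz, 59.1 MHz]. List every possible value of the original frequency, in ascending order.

Frequencies that alias to 5.6 MHz are k·fs ± 5.6 MHz for integer k ≥ 0.
k=0: 5.6 MHz.
k=1: 18.9 MHz, 30.1 MHz.
k=2: 43.4 MHz, 54.6 MHz.
k=3: 67.9 MHz, 79.1 MHz.
Within [15.7 MHz, 59.1 MHz]: 18.9 MHz, 30.1 MHz, 43.4 MHz, 54.6 MHz.

18.9 MHz, 30.1 MHz, 43.4 MHz, 54.6 MHz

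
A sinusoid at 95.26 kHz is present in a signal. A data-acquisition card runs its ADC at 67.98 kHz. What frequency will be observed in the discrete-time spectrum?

27.28 kHz

95.26 kHz mod fs = 27.28 kHz.
27.28 kHz ≤ fs/2 = 33.99 kHz, appears at 27.28 kHz.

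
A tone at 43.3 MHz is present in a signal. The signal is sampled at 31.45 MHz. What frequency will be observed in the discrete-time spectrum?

43.3 MHz mod fs = 11.85 MHz.
11.85 MHz ≤ fs/2 = 15.725 MHz, appears at 11.85 MHz.

11.85 MHz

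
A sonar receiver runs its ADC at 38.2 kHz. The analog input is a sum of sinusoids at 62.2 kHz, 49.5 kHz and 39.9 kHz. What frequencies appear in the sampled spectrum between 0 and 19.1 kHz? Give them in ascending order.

fs/2 = 19.1 kHz.
62.2 kHz mod fs = 24 kHz.
24 kHz > fs/2 = 19.1 kHz, folds to fs − 24 kHz = 14.2 kHz.
49.5 kHz mod fs = 11.3 kHz.
11.3 kHz ≤ fs/2 = 19.1 kHz, appears at 11.3 kHz.
39.9 kHz mod fs = 1.7 kHz.
1.7 kHz ≤ fs/2 = 19.1 kHz, appears at 1.7 kHz.
Distinct values: {1.7 kHz, 11.3 kHz, 14.2 kHz}.

1.7 kHz, 11.3 kHz, 14.2 kHz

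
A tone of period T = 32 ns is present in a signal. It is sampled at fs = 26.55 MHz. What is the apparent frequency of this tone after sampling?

T = 32 ns → f = 1/T = 31.25 MHz.
31.25 MHz mod fs = 4.7 MHz.
4.7 MHz ≤ fs/2 = 13.275 MHz, appears at 4.7 MHz.

4.7 MHz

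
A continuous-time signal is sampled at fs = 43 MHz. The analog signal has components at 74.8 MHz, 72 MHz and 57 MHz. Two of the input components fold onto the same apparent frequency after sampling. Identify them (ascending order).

57 MHz, 72 MHz

fs/2 = 21.5 MHz.
74.8 MHz mod fs = 31.8 MHz.
31.8 MHz > fs/2 = 21.5 MHz, folds to fs − 31.8 MHz = 11.2 MHz.
72 MHz mod fs = 29 MHz.
29 MHz > fs/2 = 21.5 MHz, folds to fs − 29 MHz = 14 MHz.
57 MHz mod fs = 14 MHz.
14 MHz ≤ fs/2 = 21.5 MHz, appears at 14 MHz.
57 MHz and 72 MHz both map to 14 MHz.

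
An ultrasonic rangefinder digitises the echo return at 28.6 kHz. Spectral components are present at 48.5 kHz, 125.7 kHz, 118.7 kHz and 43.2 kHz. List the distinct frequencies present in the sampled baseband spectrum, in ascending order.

4.3 kHz, 8.7 kHz, 11.3 kHz, 14 kHz

fs/2 = 14.3 kHz.
48.5 kHz mod fs = 19.9 kHz.
19.9 kHz > fs/2 = 14.3 kHz, folds to fs − 19.9 kHz = 8.7 kHz.
125.7 kHz mod fs = 11.3 kHz.
11.3 kHz ≤ fs/2 = 14.3 kHz, appears at 11.3 kHz.
118.7 kHz mod fs = 4.3 kHz.
4.3 kHz ≤ fs/2 = 14.3 kHz, appears at 4.3 kHz.
43.2 kHz mod fs = 14.6 kHz.
14.6 kHz > fs/2 = 14.3 kHz, folds to fs − 14.6 kHz = 14 kHz.
Distinct values: {4.3 kHz, 8.7 kHz, 11.3 kHz, 14 kHz}.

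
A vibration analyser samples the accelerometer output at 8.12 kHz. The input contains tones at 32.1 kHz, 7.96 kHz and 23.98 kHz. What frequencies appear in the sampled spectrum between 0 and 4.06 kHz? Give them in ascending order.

0.16 kHz, 0.38 kHz

fs/2 = 4.06 kHz.
32.1 kHz mod fs = 7.74 kHz.
7.74 kHz > fs/2 = 4.06 kHz, folds to fs − 7.74 kHz = 0.38 kHz.
7.96 kHz > fs/2 = 4.06 kHz, folds to fs − 7.96 kHz = 0.16 kHz.
23.98 kHz mod fs = 7.74 kHz.
7.74 kHz > fs/2 = 4.06 kHz, folds to fs − 7.74 kHz = 0.38 kHz.
Distinct values: {0.16 kHz, 0.38 kHz}.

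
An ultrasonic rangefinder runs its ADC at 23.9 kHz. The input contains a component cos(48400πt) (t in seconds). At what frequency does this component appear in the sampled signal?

0.3 kHz

ω = 48400π rad/s → f = ω/(2π) = 24200 Hz = 24.2 kHz.
24.2 kHz mod fs = 0.3 kHz.
0.3 kHz ≤ fs/2 = 11.95 kHz, appears at 0.3 kHz.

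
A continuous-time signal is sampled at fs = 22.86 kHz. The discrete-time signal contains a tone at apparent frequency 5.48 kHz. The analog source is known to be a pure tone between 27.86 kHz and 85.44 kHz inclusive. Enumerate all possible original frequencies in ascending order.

28.34 kHz, 40.24 kHz, 51.2 kHz, 63.1 kHz, 74.06 kHz

Frequencies that alias to 5.48 kHz are k·fs ± 5.48 kHz for integer k ≥ 0.
k=0: 5.48 kHz.
k=1: 17.38 kHz, 28.34 kHz.
k=2: 40.24 kHz, 51.2 kHz.
k=3: 63.1 kHz, 74.06 kHz.
k=4: 85.96 kHz, 96.92 kHz.
Within [27.86 kHz, 85.44 kHz]: 28.34 kHz, 40.24 kHz, 51.2 kHz, 63.1 kHz, 74.06 kHz.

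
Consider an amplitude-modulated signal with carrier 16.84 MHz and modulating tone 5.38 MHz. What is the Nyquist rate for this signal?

AM sidebands sit at fc ± fm = 11.46 MHz and 22.22 MHz.
Highest-frequency component: 22.22 MHz.
Nyquist rate = 2 × 22.22 MHz = 44.44 MHz.

44.44 MHz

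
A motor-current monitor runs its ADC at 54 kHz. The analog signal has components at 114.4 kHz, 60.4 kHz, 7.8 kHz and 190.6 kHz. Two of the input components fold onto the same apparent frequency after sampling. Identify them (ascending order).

60.4 kHz, 114.4 kHz

fs/2 = 27 kHz.
114.4 kHz mod fs = 6.4 kHz.
6.4 kHz ≤ fs/2 = 27 kHz, appears at 6.4 kHz.
60.4 kHz mod fs = 6.4 kHz.
6.4 kHz ≤ fs/2 = 27 kHz, appears at 6.4 kHz.
7.8 kHz ≤ fs/2 = 27 kHz, passes unchanged.
190.6 kHz mod fs = 28.6 kHz.
28.6 kHz > fs/2 = 27 kHz, folds to fs − 28.6 kHz = 25.4 kHz.
60.4 kHz and 114.4 kHz both map to 6.4 kHz.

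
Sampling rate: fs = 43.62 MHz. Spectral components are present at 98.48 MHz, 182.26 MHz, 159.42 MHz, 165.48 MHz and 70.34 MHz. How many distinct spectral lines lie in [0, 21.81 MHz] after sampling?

fs/2 = 21.81 MHz.
98.48 MHz mod fs = 11.24 MHz.
11.24 MHz ≤ fs/2 = 21.81 MHz, appears at 11.24 MHz.
182.26 MHz mod fs = 7.78 MHz.
7.78 MHz ≤ fs/2 = 21.81 MHz, appears at 7.78 MHz.
159.42 MHz mod fs = 28.56 MHz.
28.56 MHz > fs/2 = 21.81 MHz, folds to fs − 28.56 MHz = 15.06 MHz.
165.48 MHz mod fs = 34.62 MHz.
34.62 MHz > fs/2 = 21.81 MHz, folds to fs − 34.62 MHz = 9 MHz.
70.34 MHz mod fs = 26.72 MHz.
26.72 MHz > fs/2 = 21.81 MHz, folds to fs − 26.72 MHz = 16.9 MHz.
Distinct values: {7.78 MHz, 9 MHz, 11.24 MHz, 15.06 MHz, 16.9 MHz} → 5.

5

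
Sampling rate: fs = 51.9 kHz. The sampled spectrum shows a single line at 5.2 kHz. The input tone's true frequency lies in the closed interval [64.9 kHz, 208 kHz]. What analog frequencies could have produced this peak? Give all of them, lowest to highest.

Frequencies that alias to 5.2 kHz are k·fs ± 5.2 kHz for integer k ≥ 0.
k=0: 5.2 kHz.
k=1: 46.7 kHz, 57.1 kHz.
k=2: 98.6 kHz, 109 kHz.
k=3: 150.5 kHz, 160.9 kHz.
k=4: 202.4 kHz, 212.8 kHz.
k=5: 254.3 kHz, 264.7 kHz.
Within [64.9 kHz, 208 kHz]: 98.6 kHz, 109 kHz, 150.5 kHz, 160.9 kHz, 202.4 kHz.

98.6 kHz, 109 kHz, 150.5 kHz, 160.9 kHz, 202.4 kHz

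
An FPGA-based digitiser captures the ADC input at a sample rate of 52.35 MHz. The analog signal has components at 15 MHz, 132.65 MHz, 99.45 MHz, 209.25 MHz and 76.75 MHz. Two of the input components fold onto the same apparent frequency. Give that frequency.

fs/2 = 26.175 MHz.
15 MHz ≤ fs/2 = 26.175 MHz, passes unchanged.
132.65 MHz mod fs = 27.95 MHz.
27.95 MHz > fs/2 = 26.175 MHz, folds to fs − 27.95 MHz = 24.4 MHz.
99.45 MHz mod fs = 47.1 MHz.
47.1 MHz > fs/2 = 26.175 MHz, folds to fs − 47.1 MHz = 5.25 MHz.
209.25 MHz mod fs = 52.2 MHz.
52.2 MHz > fs/2 = 26.175 MHz, folds to fs − 52.2 MHz = 0.15 MHz.
76.75 MHz mod fs = 24.4 MHz.
24.4 MHz ≤ fs/2 = 26.175 MHz, appears at 24.4 MHz.
76.75 MHz and 132.65 MHz both map to 24.4 MHz.

24.4 MHz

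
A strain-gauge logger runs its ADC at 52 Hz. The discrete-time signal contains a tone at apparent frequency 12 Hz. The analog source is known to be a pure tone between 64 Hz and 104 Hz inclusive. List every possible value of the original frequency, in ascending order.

Frequencies that alias to 12 Hz are k·fs ± 12 Hz for integer k ≥ 0.
k=0: 12 Hz.
k=1: 40 Hz, 64 Hz.
k=2: 92 Hz, 116 Hz.
k=3: 144 Hz, 168 Hz.
Within [64 Hz, 104 Hz]: 64 Hz, 92 Hz.

64 Hz, 92 Hz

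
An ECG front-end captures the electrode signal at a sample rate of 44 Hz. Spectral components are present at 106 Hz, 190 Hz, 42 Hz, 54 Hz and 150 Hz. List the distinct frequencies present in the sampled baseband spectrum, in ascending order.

fs/2 = 22 Hz.
106 Hz mod fs = 18 Hz.
18 Hz ≤ fs/2 = 22 Hz, appears at 18 Hz.
190 Hz mod fs = 14 Hz.
14 Hz ≤ fs/2 = 22 Hz, appears at 14 Hz.
42 Hz > fs/2 = 22 Hz, folds to fs − 42 Hz = 2 Hz.
54 Hz mod fs = 10 Hz.
10 Hz ≤ fs/2 = 22 Hz, appears at 10 Hz.
150 Hz mod fs = 18 Hz.
18 Hz ≤ fs/2 = 22 Hz, appears at 18 Hz.
Distinct values: {2 Hz, 10 Hz, 14 Hz, 18 Hz}.

2 Hz, 10 Hz, 14 Hz, 18 Hz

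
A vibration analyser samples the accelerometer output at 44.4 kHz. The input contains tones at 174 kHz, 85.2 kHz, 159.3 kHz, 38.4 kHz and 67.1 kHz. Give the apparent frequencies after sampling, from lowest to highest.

fs/2 = 22.2 kHz.
174 kHz mod fs = 40.8 kHz.
40.8 kHz > fs/2 = 22.2 kHz, folds to fs − 40.8 kHz = 3.6 kHz.
85.2 kHz mod fs = 40.8 kHz.
40.8 kHz > fs/2 = 22.2 kHz, folds to fs − 40.8 kHz = 3.6 kHz.
159.3 kHz mod fs = 26.1 kHz.
26.1 kHz > fs/2 = 22.2 kHz, folds to fs − 26.1 kHz = 18.3 kHz.
38.4 kHz > fs/2 = 22.2 kHz, folds to fs − 38.4 kHz = 6 kHz.
67.1 kHz mod fs = 22.7 kHz.
22.7 kHz > fs/2 = 22.2 kHz, folds to fs − 22.7 kHz = 21.7 kHz.
Distinct values: {3.6 kHz, 6 kHz, 18.3 kHz, 21.7 kHz}.

3.6 kHz, 6 kHz, 18.3 kHz, 21.7 kHz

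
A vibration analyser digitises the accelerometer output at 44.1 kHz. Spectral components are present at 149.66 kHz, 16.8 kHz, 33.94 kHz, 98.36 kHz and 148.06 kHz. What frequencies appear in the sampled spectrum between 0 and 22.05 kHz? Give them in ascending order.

10.16 kHz, 15.76 kHz, 16.8 kHz, 17.36 kHz

fs/2 = 22.05 kHz.
149.66 kHz mod fs = 17.36 kHz.
17.36 kHz ≤ fs/2 = 22.05 kHz, appears at 17.36 kHz.
16.8 kHz ≤ fs/2 = 22.05 kHz, passes unchanged.
33.94 kHz > fs/2 = 22.05 kHz, folds to fs − 33.94 kHz = 10.16 kHz.
98.36 kHz mod fs = 10.16 kHz.
10.16 kHz ≤ fs/2 = 22.05 kHz, appears at 10.16 kHz.
148.06 kHz mod fs = 15.76 kHz.
15.76 kHz ≤ fs/2 = 22.05 kHz, appears at 15.76 kHz.
Distinct values: {10.16 kHz, 15.76 kHz, 16.8 kHz, 17.36 kHz}.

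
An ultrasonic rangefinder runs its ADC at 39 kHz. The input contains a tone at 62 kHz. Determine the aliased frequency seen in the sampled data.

16 kHz

62 kHz mod fs = 23 kHz.
23 kHz > fs/2 = 19.5 kHz, folds to fs − 23 kHz = 16 kHz.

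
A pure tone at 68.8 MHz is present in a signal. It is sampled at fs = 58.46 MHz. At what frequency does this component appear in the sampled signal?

68.8 MHz mod fs = 10.34 MHz.
10.34 MHz ≤ fs/2 = 29.23 MHz, appears at 10.34 MHz.

10.34 MHz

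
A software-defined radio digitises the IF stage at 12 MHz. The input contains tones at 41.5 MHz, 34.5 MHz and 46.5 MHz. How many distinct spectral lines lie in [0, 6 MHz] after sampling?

2

fs/2 = 6 MHz.
41.5 MHz mod fs = 5.5 MHz.
5.5 MHz ≤ fs/2 = 6 MHz, appears at 5.5 MHz.
34.5 MHz mod fs = 10.5 MHz.
10.5 MHz > fs/2 = 6 MHz, folds to fs − 10.5 MHz = 1.5 MHz.
46.5 MHz mod fs = 10.5 MHz.
10.5 MHz > fs/2 = 6 MHz, folds to fs − 10.5 MHz = 1.5 MHz.
Distinct values: {1.5 MHz, 5.5 MHz} → 2.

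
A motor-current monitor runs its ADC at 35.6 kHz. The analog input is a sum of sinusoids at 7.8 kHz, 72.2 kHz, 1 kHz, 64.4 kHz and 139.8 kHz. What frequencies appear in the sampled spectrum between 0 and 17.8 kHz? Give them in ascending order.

fs/2 = 17.8 kHz.
7.8 kHz ≤ fs/2 = 17.8 kHz, passes unchanged.
72.2 kHz mod fs = 1 kHz.
1 kHz ≤ fs/2 = 17.8 kHz, appears at 1 kHz.
1 kHz ≤ fs/2 = 17.8 kHz, passes unchanged.
64.4 kHz mod fs = 28.8 kHz.
28.8 kHz > fs/2 = 17.8 kHz, folds to fs − 28.8 kHz = 6.8 kHz.
139.8 kHz mod fs = 33 kHz.
33 kHz > fs/2 = 17.8 kHz, folds to fs − 33 kHz = 2.6 kHz.
Distinct values: {1 kHz, 2.6 kHz, 6.8 kHz, 7.8 kHz}.

1 kHz, 2.6 kHz, 6.8 kHz, 7.8 kHz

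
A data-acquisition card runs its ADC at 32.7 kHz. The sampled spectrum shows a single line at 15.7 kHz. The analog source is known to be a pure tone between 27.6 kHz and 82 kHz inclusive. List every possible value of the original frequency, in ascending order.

48.4 kHz, 49.7 kHz, 81.1 kHz

Frequencies that alias to 15.7 kHz are k·fs ± 15.7 kHz for integer k ≥ 0.
k=0: 15.7 kHz.
k=1: 17 kHz, 48.4 kHz.
k=2: 49.7 kHz, 81.1 kHz.
k=3: 82.4 kHz, 113.8 kHz.
Within [27.6 kHz, 82 kHz]: 48.4 kHz, 49.7 kHz, 81.1 kHz.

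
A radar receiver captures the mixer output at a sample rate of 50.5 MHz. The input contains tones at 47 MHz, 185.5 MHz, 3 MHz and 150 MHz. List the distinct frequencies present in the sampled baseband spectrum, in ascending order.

fs/2 = 25.25 MHz.
47 MHz > fs/2 = 25.25 MHz, folds to fs − 47 MHz = 3.5 MHz.
185.5 MHz mod fs = 34 MHz.
34 MHz > fs/2 = 25.25 MHz, folds to fs − 34 MHz = 16.5 MHz.
3 MHz ≤ fs/2 = 25.25 MHz, passes unchanged.
150 MHz mod fs = 49 MHz.
49 MHz > fs/2 = 25.25 MHz, folds to fs − 49 MHz = 1.5 MHz.
Distinct values: {1.5 MHz, 3 MHz, 3.5 MHz, 16.5 MHz}.

1.5 MHz, 3 MHz, 3.5 MHz, 16.5 MHz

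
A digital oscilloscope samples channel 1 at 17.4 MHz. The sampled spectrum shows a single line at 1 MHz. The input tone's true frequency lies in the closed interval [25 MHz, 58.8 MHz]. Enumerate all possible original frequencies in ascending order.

33.8 MHz, 35.8 MHz, 51.2 MHz, 53.2 MHz

Frequencies that alias to 1 MHz are k·fs ± 1 MHz for integer k ≥ 0.
k=0: 1 MHz.
k=1: 16.4 MHz, 18.4 MHz.
k=2: 33.8 MHz, 35.8 MHz.
k=3: 51.2 MHz, 53.2 MHz.
k=4: 68.6 MHz, 70.6 MHz.
Within [25 MHz, 58.8 MHz]: 33.8 MHz, 35.8 MHz, 51.2 MHz, 53.2 MHz.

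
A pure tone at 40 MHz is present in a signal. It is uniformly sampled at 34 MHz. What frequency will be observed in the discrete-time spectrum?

6 MHz

40 MHz mod fs = 6 MHz.
6 MHz ≤ fs/2 = 17 MHz, appears at 6 MHz.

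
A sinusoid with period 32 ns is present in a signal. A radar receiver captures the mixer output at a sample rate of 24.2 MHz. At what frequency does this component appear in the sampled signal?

T = 32 ns → f = 1/T = 31.25 MHz.
31.25 MHz mod fs = 7.05 MHz.
7.05 MHz ≤ fs/2 = 12.1 MHz, appears at 7.05 MHz.

7.05 MHz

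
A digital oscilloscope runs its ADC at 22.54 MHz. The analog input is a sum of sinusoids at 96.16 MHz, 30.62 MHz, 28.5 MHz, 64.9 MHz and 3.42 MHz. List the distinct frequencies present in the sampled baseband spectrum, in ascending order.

fs/2 = 11.27 MHz.
96.16 MHz mod fs = 6 MHz.
6 MHz ≤ fs/2 = 11.27 MHz, appears at 6 MHz.
30.62 MHz mod fs = 8.08 MHz.
8.08 MHz ≤ fs/2 = 11.27 MHz, appears at 8.08 MHz.
28.5 MHz mod fs = 5.96 MHz.
5.96 MHz ≤ fs/2 = 11.27 MHz, appears at 5.96 MHz.
64.9 MHz mod fs = 19.82 MHz.
19.82 MHz > fs/2 = 11.27 MHz, folds to fs − 19.82 MHz = 2.72 MHz.
3.42 MHz ≤ fs/2 = 11.27 MHz, passes unchanged.
Distinct values: {2.72 MHz, 3.42 MHz, 5.96 MHz, 6 MHz, 8.08 MHz}.

2.72 MHz, 3.42 MHz, 5.96 MHz, 6 MHz, 8.08 MHz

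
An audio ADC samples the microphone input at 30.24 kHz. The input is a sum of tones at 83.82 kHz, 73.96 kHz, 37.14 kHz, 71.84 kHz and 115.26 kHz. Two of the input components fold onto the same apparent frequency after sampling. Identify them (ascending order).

fs/2 = 15.12 kHz.
83.82 kHz mod fs = 23.34 kHz.
23.34 kHz > fs/2 = 15.12 kHz, folds to fs − 23.34 kHz = 6.9 kHz.
73.96 kHz mod fs = 13.48 kHz.
13.48 kHz ≤ fs/2 = 15.12 kHz, appears at 13.48 kHz.
37.14 kHz mod fs = 6.9 kHz.
6.9 kHz ≤ fs/2 = 15.12 kHz, appears at 6.9 kHz.
71.84 kHz mod fs = 11.36 kHz.
11.36 kHz ≤ fs/2 = 15.12 kHz, appears at 11.36 kHz.
115.26 kHz mod fs = 24.54 kHz.
24.54 kHz > fs/2 = 15.12 kHz, folds to fs − 24.54 kHz = 5.7 kHz.
37.14 kHz and 83.82 kHz both map to 6.9 kHz.

37.14 kHz, 83.82 kHz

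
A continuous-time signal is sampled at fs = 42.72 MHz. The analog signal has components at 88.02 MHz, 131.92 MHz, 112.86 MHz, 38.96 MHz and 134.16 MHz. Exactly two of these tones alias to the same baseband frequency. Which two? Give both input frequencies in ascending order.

38.96 MHz, 131.92 MHz

fs/2 = 21.36 MHz.
88.02 MHz mod fs = 2.58 MHz.
2.58 MHz ≤ fs/2 = 21.36 MHz, appears at 2.58 MHz.
131.92 MHz mod fs = 3.76 MHz.
3.76 MHz ≤ fs/2 = 21.36 MHz, appears at 3.76 MHz.
112.86 MHz mod fs = 27.42 MHz.
27.42 MHz > fs/2 = 21.36 MHz, folds to fs − 27.42 MHz = 15.3 MHz.
38.96 MHz > fs/2 = 21.36 MHz, folds to fs − 38.96 MHz = 3.76 MHz.
134.16 MHz mod fs = 6 MHz.
6 MHz ≤ fs/2 = 21.36 MHz, appears at 6 MHz.
38.96 MHz and 131.92 MHz both map to 3.76 MHz.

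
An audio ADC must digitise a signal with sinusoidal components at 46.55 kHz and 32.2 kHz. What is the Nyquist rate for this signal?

Highest-frequency component: 46.55 kHz.
Nyquist rate = 2 × 46.55 kHz = 93.1 kHz.

93.1 kHz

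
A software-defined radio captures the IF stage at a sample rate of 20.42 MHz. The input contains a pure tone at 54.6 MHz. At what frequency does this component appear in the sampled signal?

6.66 MHz

54.6 MHz mod fs = 13.76 MHz.
13.76 MHz > fs/2 = 10.21 MHz, folds to fs − 13.76 MHz = 6.66 MHz.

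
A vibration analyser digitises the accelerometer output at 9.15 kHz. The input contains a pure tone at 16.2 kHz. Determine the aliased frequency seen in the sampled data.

2.1 kHz

16.2 kHz mod fs = 7.05 kHz.
7.05 kHz > fs/2 = 4.575 kHz, folds to fs − 7.05 kHz = 2.1 kHz.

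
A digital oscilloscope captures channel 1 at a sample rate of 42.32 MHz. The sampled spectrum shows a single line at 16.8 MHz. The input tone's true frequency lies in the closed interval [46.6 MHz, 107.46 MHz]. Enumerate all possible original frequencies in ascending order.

59.12 MHz, 67.84 MHz, 101.44 MHz

Frequencies that alias to 16.8 MHz are k·fs ± 16.8 MHz for integer k ≥ 0.
k=0: 16.8 MHz.
k=1: 25.52 MHz, 59.12 MHz.
k=2: 67.84 MHz, 101.44 MHz.
k=3: 110.16 MHz, 143.76 MHz.
Within [46.6 MHz, 107.46 MHz]: 59.12 MHz, 67.84 MHz, 101.44 MHz.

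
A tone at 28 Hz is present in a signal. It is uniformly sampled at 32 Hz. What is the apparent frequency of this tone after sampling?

28 Hz > fs/2 = 16 Hz, folds to fs − 28 Hz = 4 Hz.

4 Hz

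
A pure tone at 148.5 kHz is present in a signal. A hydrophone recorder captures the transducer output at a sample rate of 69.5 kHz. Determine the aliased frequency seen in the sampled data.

148.5 kHz mod fs = 9.5 kHz.
9.5 kHz ≤ fs/2 = 34.75 kHz, appears at 9.5 kHz.

9.5 kHz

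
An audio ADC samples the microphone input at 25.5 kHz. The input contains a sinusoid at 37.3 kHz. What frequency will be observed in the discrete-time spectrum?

11.8 kHz

37.3 kHz mod fs = 11.8 kHz.
11.8 kHz ≤ fs/2 = 12.75 kHz, appears at 11.8 kHz.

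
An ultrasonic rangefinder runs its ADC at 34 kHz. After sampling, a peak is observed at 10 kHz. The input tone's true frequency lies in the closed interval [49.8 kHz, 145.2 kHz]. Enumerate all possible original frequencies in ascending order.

Frequencies that alias to 10 kHz are k·fs ± 10 kHz for integer k ≥ 0.
k=0: 10 kHz.
k=1: 24 kHz, 44 kHz.
k=2: 58 kHz, 78 kHz.
k=3: 92 kHz, 112 kHz.
k=4: 126 kHz, 146 kHz.
k=5: 160 kHz, 180 kHz.
Within [49.8 kHz, 145.2 kHz]: 58 kHz, 78 kHz, 92 kHz, 112 kHz, 126 kHz.

58 kHz, 78 kHz, 92 kHz, 112 kHz, 126 kHz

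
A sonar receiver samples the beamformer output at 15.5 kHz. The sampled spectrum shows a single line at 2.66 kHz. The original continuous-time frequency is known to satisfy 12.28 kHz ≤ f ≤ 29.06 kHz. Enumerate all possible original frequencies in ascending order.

Frequencies that alias to 2.66 kHz are k·fs ± 2.66 kHz for integer k ≥ 0.
k=0: 2.66 kHz.
k=1: 12.84 kHz, 18.16 kHz.
k=2: 28.34 kHz, 33.66 kHz.
k=3: 43.84 kHz, 49.16 kHz.
Within [12.28 kHz, 29.06 kHz]: 12.84 kHz, 18.16 kHz, 28.34 kHz.

12.84 kHz, 18.16 kHz, 28.34 kHz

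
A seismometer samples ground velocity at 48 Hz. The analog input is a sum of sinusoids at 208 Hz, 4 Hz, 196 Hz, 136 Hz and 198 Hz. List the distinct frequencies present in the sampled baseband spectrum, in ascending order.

4 Hz, 6 Hz, 8 Hz, 16 Hz

fs/2 = 24 Hz.
208 Hz mod fs = 16 Hz.
16 Hz ≤ fs/2 = 24 Hz, appears at 16 Hz.
4 Hz ≤ fs/2 = 24 Hz, passes unchanged.
196 Hz mod fs = 4 Hz.
4 Hz ≤ fs/2 = 24 Hz, appears at 4 Hz.
136 Hz mod fs = 40 Hz.
40 Hz > fs/2 = 24 Hz, folds to fs − 40 Hz = 8 Hz.
198 Hz mod fs = 6 Hz.
6 Hz ≤ fs/2 = 24 Hz, appears at 6 Hz.
Distinct values: {4 Hz, 6 Hz, 8 Hz, 16 Hz}.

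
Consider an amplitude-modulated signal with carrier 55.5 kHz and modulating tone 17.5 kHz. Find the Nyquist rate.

AM sidebands sit at fc ± fm = 38 kHz and 73 kHz.
Highest-frequency component: 73 kHz.
Nyquist rate = 2 × 73 kHz = 146 kHz.

146 kHz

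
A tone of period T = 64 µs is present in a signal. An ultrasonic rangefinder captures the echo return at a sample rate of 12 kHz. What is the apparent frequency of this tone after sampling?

T = 64 µs → f = 1/T = 15.625 kHz.
15.625 kHz mod fs = 3.625 kHz.
3.625 kHz ≤ fs/2 = 6 kHz, appears at 3.625 kHz.

3.625 kHz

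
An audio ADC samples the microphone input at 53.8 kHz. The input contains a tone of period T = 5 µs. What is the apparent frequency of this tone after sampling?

T = 5 µs → f = 1/T = 200 kHz.
200 kHz mod fs = 38.6 kHz.
38.6 kHz > fs/2 = 26.9 kHz, folds to fs − 38.6 kHz = 15.2 kHz.

15.2 kHz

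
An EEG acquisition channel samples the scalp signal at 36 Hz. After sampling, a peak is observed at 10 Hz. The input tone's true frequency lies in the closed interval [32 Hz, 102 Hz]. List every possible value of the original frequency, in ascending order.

46 Hz, 62 Hz, 82 Hz, 98 Hz

Frequencies that alias to 10 Hz are k·fs ± 10 Hz for integer k ≥ 0.
k=0: 10 Hz.
k=1: 26 Hz, 46 Hz.
k=2: 62 Hz, 82 Hz.
k=3: 98 Hz, 118 Hz.
k=4: 134 Hz, 154 Hz.
Within [32 Hz, 102 Hz]: 46 Hz, 62 Hz, 82 Hz, 98 Hz.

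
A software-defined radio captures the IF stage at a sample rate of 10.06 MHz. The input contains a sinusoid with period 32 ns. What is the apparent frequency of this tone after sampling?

1.07 MHz

T = 32 ns → f = 1/T = 31.25 MHz.
31.25 MHz mod fs = 1.07 MHz.
1.07 MHz ≤ fs/2 = 5.03 MHz, appears at 1.07 MHz.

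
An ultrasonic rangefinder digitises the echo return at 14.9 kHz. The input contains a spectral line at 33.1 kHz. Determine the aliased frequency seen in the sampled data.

3.3 kHz

33.1 kHz mod fs = 3.3 kHz.
3.3 kHz ≤ fs/2 = 7.45 kHz, appears at 3.3 kHz.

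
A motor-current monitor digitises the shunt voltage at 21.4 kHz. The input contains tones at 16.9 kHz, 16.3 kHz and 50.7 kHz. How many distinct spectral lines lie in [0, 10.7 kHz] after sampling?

fs/2 = 10.7 kHz.
16.9 kHz > fs/2 = 10.7 kHz, folds to fs − 16.9 kHz = 4.5 kHz.
16.3 kHz > fs/2 = 10.7 kHz, folds to fs − 16.3 kHz = 5.1 kHz.
50.7 kHz mod fs = 7.9 kHz.
7.9 kHz ≤ fs/2 = 10.7 kHz, appears at 7.9 kHz.
Distinct values: {4.5 kHz, 5.1 kHz, 7.9 kHz} → 3.

3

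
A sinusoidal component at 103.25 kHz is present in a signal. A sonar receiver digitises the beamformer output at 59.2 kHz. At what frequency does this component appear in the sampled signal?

15.15 kHz

103.25 kHz mod fs = 44.05 kHz.
44.05 kHz > fs/2 = 29.6 kHz, folds to fs − 44.05 kHz = 15.15 kHz.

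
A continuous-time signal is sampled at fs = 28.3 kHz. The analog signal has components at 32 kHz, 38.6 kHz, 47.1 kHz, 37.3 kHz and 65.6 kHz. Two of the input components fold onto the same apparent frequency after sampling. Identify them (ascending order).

37.3 kHz, 65.6 kHz

fs/2 = 14.15 kHz.
32 kHz mod fs = 3.7 kHz.
3.7 kHz ≤ fs/2 = 14.15 kHz, appears at 3.7 kHz.
38.6 kHz mod fs = 10.3 kHz.
10.3 kHz ≤ fs/2 = 14.15 kHz, appears at 10.3 kHz.
47.1 kHz mod fs = 18.8 kHz.
18.8 kHz > fs/2 = 14.15 kHz, folds to fs − 18.8 kHz = 9.5 kHz.
37.3 kHz mod fs = 9 kHz.
9 kHz ≤ fs/2 = 14.15 kHz, appears at 9 kHz.
65.6 kHz mod fs = 9 kHz.
9 kHz ≤ fs/2 = 14.15 kHz, appears at 9 kHz.
37.3 kHz and 65.6 kHz both map to 9 kHz.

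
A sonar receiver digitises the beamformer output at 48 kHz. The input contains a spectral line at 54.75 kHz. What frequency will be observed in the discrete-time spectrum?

54.75 kHz mod fs = 6.75 kHz.
6.75 kHz ≤ fs/2 = 24 kHz, appears at 6.75 kHz.

6.75 kHz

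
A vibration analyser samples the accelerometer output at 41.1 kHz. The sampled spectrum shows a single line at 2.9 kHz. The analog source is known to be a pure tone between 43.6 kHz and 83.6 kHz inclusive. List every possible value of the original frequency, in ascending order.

Frequencies that alias to 2.9 kHz are k·fs ± 2.9 kHz for integer k ≥ 0.
k=0: 2.9 kHz.
k=1: 38.2 kHz, 44 kHz.
k=2: 79.3 kHz, 85.1 kHz.
k=3: 120.4 kHz, 126.2 kHz.
Within [43.6 kHz, 83.6 kHz]: 44 kHz, 79.3 kHz.

44 kHz, 79.3 kHz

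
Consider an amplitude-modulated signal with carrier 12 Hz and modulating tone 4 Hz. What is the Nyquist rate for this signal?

32 Hz

AM sidebands sit at fc ± fm = 8 Hz and 16 Hz.
Highest-frequency component: 16 Hz.
Nyquist rate = 2 × 16 Hz = 32 Hz.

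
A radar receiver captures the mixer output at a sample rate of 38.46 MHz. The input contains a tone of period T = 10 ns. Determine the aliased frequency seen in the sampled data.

15.38 MHz

T = 10 ns → f = 1/T = 100 MHz.
100 MHz mod fs = 23.08 MHz.
23.08 MHz > fs/2 = 19.23 MHz, folds to fs − 23.08 MHz = 15.38 MHz.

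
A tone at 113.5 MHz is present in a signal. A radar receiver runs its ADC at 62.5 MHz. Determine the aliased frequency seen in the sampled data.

11.5 MHz

113.5 MHz mod fs = 51 MHz.
51 MHz > fs/2 = 31.25 MHz, folds to fs − 51 MHz = 11.5 MHz.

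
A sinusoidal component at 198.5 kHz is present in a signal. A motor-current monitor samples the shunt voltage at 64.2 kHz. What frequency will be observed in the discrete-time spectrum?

5.9 kHz

198.5 kHz mod fs = 5.9 kHz.
5.9 kHz ≤ fs/2 = 32.1 kHz, appears at 5.9 kHz.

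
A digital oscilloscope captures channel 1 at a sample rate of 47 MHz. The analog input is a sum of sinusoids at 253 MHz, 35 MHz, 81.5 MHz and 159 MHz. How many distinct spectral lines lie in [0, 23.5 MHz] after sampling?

fs/2 = 23.5 MHz.
253 MHz mod fs = 18 MHz.
18 MHz ≤ fs/2 = 23.5 MHz, appears at 18 MHz.
35 MHz > fs/2 = 23.5 MHz, folds to fs − 35 MHz = 12 MHz.
81.5 MHz mod fs = 34.5 MHz.
34.5 MHz > fs/2 = 23.5 MHz, folds to fs − 34.5 MHz = 12.5 MHz.
159 MHz mod fs = 18 MHz.
18 MHz ≤ fs/2 = 23.5 MHz, appears at 18 MHz.
Distinct values: {12 MHz, 12.5 MHz, 18 MHz} → 3.

3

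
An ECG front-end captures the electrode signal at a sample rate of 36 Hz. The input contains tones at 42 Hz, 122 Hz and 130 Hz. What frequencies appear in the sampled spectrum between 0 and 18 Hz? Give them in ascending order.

6 Hz, 14 Hz

fs/2 = 18 Hz.
42 Hz mod fs = 6 Hz.
6 Hz ≤ fs/2 = 18 Hz, appears at 6 Hz.
122 Hz mod fs = 14 Hz.
14 Hz ≤ fs/2 = 18 Hz, appears at 14 Hz.
130 Hz mod fs = 22 Hz.
22 Hz > fs/2 = 18 Hz, folds to fs − 22 Hz = 14 Hz.
Distinct values: {6 Hz, 14 Hz}.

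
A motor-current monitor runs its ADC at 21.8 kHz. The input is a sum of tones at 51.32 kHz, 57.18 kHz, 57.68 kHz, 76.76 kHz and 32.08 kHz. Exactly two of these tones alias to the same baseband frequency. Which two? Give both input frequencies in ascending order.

fs/2 = 10.9 kHz.
51.32 kHz mod fs = 7.72 kHz.
7.72 kHz ≤ fs/2 = 10.9 kHz, appears at 7.72 kHz.
57.18 kHz mod fs = 13.58 kHz.
13.58 kHz > fs/2 = 10.9 kHz, folds to fs − 13.58 kHz = 8.22 kHz.
57.68 kHz mod fs = 14.08 kHz.
14.08 kHz > fs/2 = 10.9 kHz, folds to fs − 14.08 kHz = 7.72 kHz.
76.76 kHz mod fs = 11.36 kHz.
11.36 kHz > fs/2 = 10.9 kHz, folds to fs − 11.36 kHz = 10.44 kHz.
32.08 kHz mod fs = 10.28 kHz.
10.28 kHz ≤ fs/2 = 10.9 kHz, appears at 10.28 kHz.
51.32 kHz and 57.68 kHz both map to 7.72 kHz.

51.32 kHz, 57.68 kHz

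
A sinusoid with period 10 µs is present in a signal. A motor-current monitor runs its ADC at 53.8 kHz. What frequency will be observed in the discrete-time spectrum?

T = 10 µs → f = 1/T = 100 kHz.
100 kHz mod fs = 46.2 kHz.
46.2 kHz > fs/2 = 26.9 kHz, folds to fs − 46.2 kHz = 7.6 kHz.

7.6 kHz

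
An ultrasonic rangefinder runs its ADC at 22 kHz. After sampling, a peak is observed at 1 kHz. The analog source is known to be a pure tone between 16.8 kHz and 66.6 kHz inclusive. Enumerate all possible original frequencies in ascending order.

21 kHz, 23 kHz, 43 kHz, 45 kHz, 65 kHz

Frequencies that alias to 1 kHz are k·fs ± 1 kHz for integer k ≥ 0.
k=0: 1 kHz.
k=1: 21 kHz, 23 kHz.
k=2: 43 kHz, 45 kHz.
k=3: 65 kHz, 67 kHz.
k=4: 87 kHz, 89 kHz.
Within [16.8 kHz, 66.6 kHz]: 21 kHz, 23 kHz, 43 kHz, 45 kHz, 65 kHz.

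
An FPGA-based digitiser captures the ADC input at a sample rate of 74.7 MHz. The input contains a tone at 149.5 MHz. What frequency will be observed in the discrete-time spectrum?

149.5 MHz mod fs = 0.1 MHz.
0.1 MHz ≤ fs/2 = 37.35 MHz, appears at 0.1 MHz.

0.1 MHz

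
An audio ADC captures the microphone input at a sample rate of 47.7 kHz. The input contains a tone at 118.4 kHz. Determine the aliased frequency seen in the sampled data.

23 kHz

118.4 kHz mod fs = 23 kHz.
23 kHz ≤ fs/2 = 23.85 kHz, appears at 23 kHz.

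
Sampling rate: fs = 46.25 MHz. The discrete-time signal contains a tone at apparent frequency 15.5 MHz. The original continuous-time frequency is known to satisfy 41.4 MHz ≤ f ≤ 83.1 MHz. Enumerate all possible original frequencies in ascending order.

Frequencies that alias to 15.5 MHz are k·fs ± 15.5 MHz for integer k ≥ 0.
k=0: 15.5 MHz.
k=1: 30.75 MHz, 61.75 MHz.
k=2: 77 MHz, 108 MHz.
k=3: 123.25 MHz, 154.25 MHz.
Within [41.4 MHz, 83.1 MHz]: 61.75 MHz, 77 MHz.

61.75 MHz, 77 MHz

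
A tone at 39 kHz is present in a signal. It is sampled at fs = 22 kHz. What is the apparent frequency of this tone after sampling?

39 kHz mod fs = 17 kHz.
17 kHz > fs/2 = 11 kHz, folds to fs − 17 kHz = 5 kHz.

5 kHz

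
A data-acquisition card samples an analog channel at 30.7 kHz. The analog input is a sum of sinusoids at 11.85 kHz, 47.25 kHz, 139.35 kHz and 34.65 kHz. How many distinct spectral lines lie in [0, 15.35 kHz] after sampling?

fs/2 = 15.35 kHz.
11.85 kHz ≤ fs/2 = 15.35 kHz, passes unchanged.
47.25 kHz mod fs = 16.55 kHz.
16.55 kHz > fs/2 = 15.35 kHz, folds to fs − 16.55 kHz = 14.15 kHz.
139.35 kHz mod fs = 16.55 kHz.
16.55 kHz > fs/2 = 15.35 kHz, folds to fs − 16.55 kHz = 14.15 kHz.
34.65 kHz mod fs = 3.95 kHz.
3.95 kHz ≤ fs/2 = 15.35 kHz, appears at 3.95 kHz.
Distinct values: {3.95 kHz, 11.85 kHz, 14.15 kHz} → 3.

3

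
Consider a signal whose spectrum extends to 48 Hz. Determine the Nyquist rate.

Nyquist rate = 2 × 48 Hz = 96 Hz.

96 Hz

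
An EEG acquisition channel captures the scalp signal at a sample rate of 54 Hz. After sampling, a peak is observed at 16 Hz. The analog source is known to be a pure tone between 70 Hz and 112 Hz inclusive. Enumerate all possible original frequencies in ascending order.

70 Hz, 92 Hz

Frequencies that alias to 16 Hz are k·fs ± 16 Hz for integer k ≥ 0.
k=0: 16 Hz.
k=1: 38 Hz, 70 Hz.
k=2: 92 Hz, 124 Hz.
k=3: 146 Hz, 178 Hz.
Within [70 Hz, 112 Hz]: 70 Hz, 92 Hz.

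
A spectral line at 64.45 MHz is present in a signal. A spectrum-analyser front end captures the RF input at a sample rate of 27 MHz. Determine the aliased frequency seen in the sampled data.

64.45 MHz mod fs = 10.45 MHz.
10.45 MHz ≤ fs/2 = 13.5 MHz, appears at 10.45 MHz.

10.45 MHz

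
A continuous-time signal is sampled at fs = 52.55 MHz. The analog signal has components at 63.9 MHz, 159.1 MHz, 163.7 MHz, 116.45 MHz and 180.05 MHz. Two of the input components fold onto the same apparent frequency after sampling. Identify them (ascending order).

63.9 MHz, 116.45 MHz

fs/2 = 26.275 MHz.
63.9 MHz mod fs = 11.35 MHz.
11.35 MHz ≤ fs/2 = 26.275 MHz, appears at 11.35 MHz.
159.1 MHz mod fs = 1.45 MHz.
1.45 MHz ≤ fs/2 = 26.275 MHz, appears at 1.45 MHz.
163.7 MHz mod fs = 6.05 MHz.
6.05 MHz ≤ fs/2 = 26.275 MHz, appears at 6.05 MHz.
116.45 MHz mod fs = 11.35 MHz.
11.35 MHz ≤ fs/2 = 26.275 MHz, appears at 11.35 MHz.
180.05 MHz mod fs = 22.4 MHz.
22.4 MHz ≤ fs/2 = 26.275 MHz, appears at 22.4 MHz.
63.9 MHz and 116.45 MHz both map to 11.35 MHz.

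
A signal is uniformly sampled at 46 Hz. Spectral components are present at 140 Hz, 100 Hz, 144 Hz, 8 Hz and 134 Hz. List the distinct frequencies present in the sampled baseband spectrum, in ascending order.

2 Hz, 4 Hz, 6 Hz, 8 Hz

fs/2 = 23 Hz.
140 Hz mod fs = 2 Hz.
2 Hz ≤ fs/2 = 23 Hz, appears at 2 Hz.
100 Hz mod fs = 8 Hz.
8 Hz ≤ fs/2 = 23 Hz, appears at 8 Hz.
144 Hz mod fs = 6 Hz.
6 Hz ≤ fs/2 = 23 Hz, appears at 6 Hz.
8 Hz ≤ fs/2 = 23 Hz, passes unchanged.
134 Hz mod fs = 42 Hz.
42 Hz > fs/2 = 23 Hz, folds to fs − 42 Hz = 4 Hz.
Distinct values: {2 Hz, 4 Hz, 6 Hz, 8 Hz}.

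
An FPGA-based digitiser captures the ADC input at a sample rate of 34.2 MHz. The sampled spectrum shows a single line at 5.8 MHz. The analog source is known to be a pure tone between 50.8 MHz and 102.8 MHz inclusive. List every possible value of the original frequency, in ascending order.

62.6 MHz, 74.2 MHz, 96.8 MHz

Frequencies that alias to 5.8 MHz are k·fs ± 5.8 MHz for integer k ≥ 0.
k=0: 5.8 MHz.
k=1: 28.4 MHz, 40 MHz.
k=2: 62.6 MHz, 74.2 MHz.
k=3: 96.8 MHz, 108.4 MHz.
k=4: 131 MHz, 142.6 MHz.
Within [50.8 MHz, 102.8 MHz]: 62.6 MHz, 74.2 MHz, 96.8 MHz.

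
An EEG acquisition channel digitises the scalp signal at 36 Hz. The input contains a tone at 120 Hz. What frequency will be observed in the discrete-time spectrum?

120 Hz mod fs = 12 Hz.
12 Hz ≤ fs/2 = 18 Hz, appears at 12 Hz.

12 Hz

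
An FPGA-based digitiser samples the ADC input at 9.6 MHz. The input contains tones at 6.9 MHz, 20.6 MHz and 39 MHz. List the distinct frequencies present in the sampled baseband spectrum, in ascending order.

fs/2 = 4.8 MHz.
6.9 MHz > fs/2 = 4.8 MHz, folds to fs − 6.9 MHz = 2.7 MHz.
20.6 MHz mod fs = 1.4 MHz.
1.4 MHz ≤ fs/2 = 4.8 MHz, appears at 1.4 MHz.
39 MHz mod fs = 0.6 MHz.
0.6 MHz ≤ fs/2 = 4.8 MHz, appears at 0.6 MHz.
Distinct values: {0.6 MHz, 1.4 MHz, 2.7 MHz}.

0.6 MHz, 1.4 MHz, 2.7 MHz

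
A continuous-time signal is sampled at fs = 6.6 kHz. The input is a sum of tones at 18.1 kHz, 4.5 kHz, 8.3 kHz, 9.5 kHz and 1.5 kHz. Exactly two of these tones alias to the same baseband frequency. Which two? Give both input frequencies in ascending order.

fs/2 = 3.3 kHz.
18.1 kHz mod fs = 4.9 kHz.
4.9 kHz > fs/2 = 3.3 kHz, folds to fs − 4.9 kHz = 1.7 kHz.
4.5 kHz > fs/2 = 3.3 kHz, folds to fs − 4.5 kHz = 2.1 kHz.
8.3 kHz mod fs = 1.7 kHz.
1.7 kHz ≤ fs/2 = 3.3 kHz, appears at 1.7 kHz.
9.5 kHz mod fs = 2.9 kHz.
2.9 kHz ≤ fs/2 = 3.3 kHz, appears at 2.9 kHz.
1.5 kHz ≤ fs/2 = 3.3 kHz, passes unchanged.
8.3 kHz and 18.1 kHz both map to 1.7 kHz.

8.3 kHz, 18.1 kHz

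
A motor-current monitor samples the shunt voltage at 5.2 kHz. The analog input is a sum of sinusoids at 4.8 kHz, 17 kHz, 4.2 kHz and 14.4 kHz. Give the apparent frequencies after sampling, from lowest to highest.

fs/2 = 2.6 kHz.
4.8 kHz > fs/2 = 2.6 kHz, folds to fs − 4.8 kHz = 0.4 kHz.
17 kHz mod fs = 1.4 kHz.
1.4 kHz ≤ fs/2 = 2.6 kHz, appears at 1.4 kHz.
4.2 kHz > fs/2 = 2.6 kHz, folds to fs − 4.2 kHz = 1 kHz.
14.4 kHz mod fs = 4 kHz.
4 kHz > fs/2 = 2.6 kHz, folds to fs − 4 kHz = 1.2 kHz.
Distinct values: {0.4 kHz, 1 kHz, 1.2 kHz, 1.4 kHz}.

0.4 kHz, 1 kHz, 1.2 kHz, 1.4 kHz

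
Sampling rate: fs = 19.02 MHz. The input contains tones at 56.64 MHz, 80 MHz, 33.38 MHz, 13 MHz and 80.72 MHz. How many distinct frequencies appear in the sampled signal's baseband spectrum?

fs/2 = 9.51 MHz.
56.64 MHz mod fs = 18.6 MHz.
18.6 MHz > fs/2 = 9.51 MHz, folds to fs − 18.6 MHz = 0.42 MHz.
80 MHz mod fs = 3.92 MHz.
3.92 MHz ≤ fs/2 = 9.51 MHz, appears at 3.92 MHz.
33.38 MHz mod fs = 14.36 MHz.
14.36 MHz > fs/2 = 9.51 MHz, folds to fs − 14.36 MHz = 4.66 MHz.
13 MHz > fs/2 = 9.51 MHz, folds to fs − 13 MHz = 6.02 MHz.
80.72 MHz mod fs = 4.64 MHz.
4.64 MHz ≤ fs/2 = 9.51 MHz, appears at 4.64 MHz.
Distinct values: {0.42 MHz, 3.92 MHz, 4.64 MHz, 4.66 MHz, 6.02 MHz} → 5.

5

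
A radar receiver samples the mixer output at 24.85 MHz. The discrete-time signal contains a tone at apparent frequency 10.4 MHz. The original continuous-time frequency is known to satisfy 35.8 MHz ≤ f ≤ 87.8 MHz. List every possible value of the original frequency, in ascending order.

39.3 MHz, 60.1 MHz, 64.15 MHz, 84.95 MHz

Frequencies that alias to 10.4 MHz are k·fs ± 10.4 MHz for integer k ≥ 0.
k=0: 10.4 MHz.
k=1: 14.45 MHz, 35.25 MHz.
k=2: 39.3 MHz, 60.1 MHz.
k=3: 64.15 MHz, 84.95 MHz.
k=4: 89 MHz, 109.8 MHz.
Within [35.8 MHz, 87.8 MHz]: 39.3 MHz, 60.1 MHz, 64.15 MHz, 84.95 MHz.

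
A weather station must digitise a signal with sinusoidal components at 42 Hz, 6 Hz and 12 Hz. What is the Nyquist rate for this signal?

Highest-frequency component: 42 Hz.
Nyquist rate = 2 × 42 Hz = 84 Hz.

84 Hz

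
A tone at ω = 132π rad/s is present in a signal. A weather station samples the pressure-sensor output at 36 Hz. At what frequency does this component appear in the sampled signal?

6 Hz

ω = 132π rad/s → f = ω/(2π) = 66 Hz.
66 Hz mod fs = 30 Hz.
30 Hz > fs/2 = 18 Hz, folds to fs − 30 Hz = 6 Hz.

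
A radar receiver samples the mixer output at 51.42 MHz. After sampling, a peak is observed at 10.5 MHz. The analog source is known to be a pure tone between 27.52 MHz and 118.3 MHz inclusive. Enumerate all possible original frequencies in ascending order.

40.92 MHz, 61.92 MHz, 92.34 MHz, 113.34 MHz

Frequencies that alias to 10.5 MHz are k·fs ± 10.5 MHz for integer k ≥ 0.
k=0: 10.5 MHz.
k=1: 40.92 MHz, 61.92 MHz.
k=2: 92.34 MHz, 113.34 MHz.
k=3: 143.76 MHz, 164.76 MHz.
Within [27.52 MHz, 118.3 MHz]: 40.92 MHz, 61.92 MHz, 92.34 MHz, 113.34 MHz.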